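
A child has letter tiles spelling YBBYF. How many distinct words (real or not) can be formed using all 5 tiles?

30

YBBYF has 5 letters with B appearing twice and Y appearing twice.
So there are 5! / (2!·2!) = 30 distinguishable arrangements.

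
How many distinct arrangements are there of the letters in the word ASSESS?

ASSESS has 6 letters with S appearing 4 times.
The number of distinct arrangements is 6!/(4!) = 720/24 = 30.

30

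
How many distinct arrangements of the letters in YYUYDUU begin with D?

20

With the first slot taken by D, it remains to arrange the other 6 letters (YYUYUU).
Those 6 letters have U appearing 3 times and Y appearing 3 times, giving (6)!/(3!·3!) = 20.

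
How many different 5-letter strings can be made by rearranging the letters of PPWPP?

Letter multiplicities in PPWPP: P×4, W×1.
Dividing 5! = 120 by 4! = 24 for the repeated letters gives 5.

5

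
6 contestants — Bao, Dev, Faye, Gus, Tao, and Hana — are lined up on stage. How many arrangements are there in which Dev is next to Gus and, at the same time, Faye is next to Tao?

Treat {Dev,Gus} as one block (2 orders) and {Faye,Tao} as another (2 orders).
That leaves 4 units to arrange: 2 × 2 × 4! = 4 × 24 = 96.

96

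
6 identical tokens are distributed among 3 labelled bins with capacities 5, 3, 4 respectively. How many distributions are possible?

By stars and bars, unrestricted non-negative solutions to x_1+…+x_3 = 6 number C(6+2,2) = 28.
Subtract solutions that violate a single cap (substitute x_i' = x_i − (cap_i+1)): x_1 ≥ 6 gives C(2,2) = 1; x_2 ≥ 4 gives C(4,2) = 6; x_3 ≥ 5 gives C(3,2) = 3. Together 10.
No two caps can be exceeded simultaneously, so the pair terms are all 0.
By inclusion–exclusion the count is 28 − 10 + 0 = 18.

18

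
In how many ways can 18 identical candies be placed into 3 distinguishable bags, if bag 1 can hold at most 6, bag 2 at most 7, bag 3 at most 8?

By stars and bars, unrestricted non-negative solutions to x_1+…+x_3 = 18 number C(18+2,2) = 190.
Subtract solutions that violate a single cap (substitute x_i' = x_i − (cap_i+1)): x_1 ≥ 7 gives C(13,2) = 78; x_2 ≥ 8 gives C(12,2) = 66; x_3 ≥ 9 gives C(11,2) = 55. Together 199.
Add back pairs where two caps are both exceeded: 10 + 6 + 3 = 19.
By inclusion–exclusion the count is 190 − 199 + 19 = 10.

10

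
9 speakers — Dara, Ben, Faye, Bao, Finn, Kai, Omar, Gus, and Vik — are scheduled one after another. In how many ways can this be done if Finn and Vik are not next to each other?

282240

Of the 9! = 362880 arrangements, those with Finn and Vik adjacent number 2 × 8! = 80640 (treat the pair as a block with 2 internal orders).
So 362880 − 80640 = 282240 arrangements keep them apart.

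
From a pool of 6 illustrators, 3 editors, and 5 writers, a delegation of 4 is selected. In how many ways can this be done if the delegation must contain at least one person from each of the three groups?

495

Total 4-person selections from all 14: C(14,4) = 1001.
Selections missing a whole group: no illustrators → C(8,4) = 70; no editors → C(11,4) = 330; no writers → C(9,4) = 126.
Add back selections omitting two groups (i.e. drawn from a single group): C(6,4) + C(3,4) + C(5,4) = 20.
By inclusion–exclusion: 1001 − 526 + 20 = 495.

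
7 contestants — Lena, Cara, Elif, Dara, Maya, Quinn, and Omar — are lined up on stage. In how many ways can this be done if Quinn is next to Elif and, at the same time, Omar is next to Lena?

480

Treat {Quinn,Elif} as one block (2 orders) and {Omar,Lena} as another (2 orders).
That leaves 5 units to arrange: 2 × 2 × 5! = 4 × 120 = 480.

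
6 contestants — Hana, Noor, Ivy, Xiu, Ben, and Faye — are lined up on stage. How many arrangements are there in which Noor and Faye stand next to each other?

Place the 4 others and the Noor-Faye pair as 5 objects in a line; the pair has 2 internal arrangements.
That gives 2 × 5! = 2 × 120 = 240.

240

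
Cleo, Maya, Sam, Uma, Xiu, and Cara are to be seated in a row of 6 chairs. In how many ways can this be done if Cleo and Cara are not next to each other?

480

There are 6! = 720 arrangements in all. If Cleo and Cara are adjacent, merging them into one block gives 2·(5)! = 240 arrangements.
Complementary counting: 720 − 240 = 480.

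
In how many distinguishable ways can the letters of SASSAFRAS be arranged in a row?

2520

Letter multiplicities in SASSAFRAS: A×3, F×1, R×1, S×4.
The number of distinct arrangements is 9!/(4!·3!) = 362880/144 = 2520.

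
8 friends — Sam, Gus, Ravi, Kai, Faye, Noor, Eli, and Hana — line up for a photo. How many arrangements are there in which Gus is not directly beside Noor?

There are 8! = 40320 arrangements in all. If Gus and Noor are adjacent, merging them into one block gives 2·(7)! = 10080 arrangements.
So 40320 − 10080 = 30240 arrangements keep them apart.

30240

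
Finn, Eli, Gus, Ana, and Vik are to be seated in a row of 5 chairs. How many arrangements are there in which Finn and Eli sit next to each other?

Treat {Finn, Eli} as a single unit. There are 4 units to order, and the pair itself can be ordered 2 ways.
That gives 2 × 4! = 2 × 24 = 48.

48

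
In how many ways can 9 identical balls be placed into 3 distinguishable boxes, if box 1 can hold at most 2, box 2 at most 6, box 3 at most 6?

Ignoring the caps, the number of non-negative solutions to x_1+…+x_3 = 9 is C(11,2) = 55.
Subtract solutions that violate a single cap (substitute x_i' = x_i − (cap_i+1)): x_1 ≥ 3 gives C(8,2) = 28; x_2 ≥ 7 gives C(4,2) = 6; x_3 ≥ 7 gives C(4,2) = 6. Together 40.
No two caps can be exceeded simultaneously, so the pair terms are all 0.
By inclusion–exclusion the count is 55 − 40 + 0 = 15.

15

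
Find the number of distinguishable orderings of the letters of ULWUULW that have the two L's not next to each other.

150

Total arrangements of ULWUULW: 7!/(3!·2!·2!) = 210.
Arrangements with the L's together: treat LL as one letter, giving (6)!/(3!·2!) = 60.
Subtracting, 210 − 60 = 150 arrangements keep the L's apart.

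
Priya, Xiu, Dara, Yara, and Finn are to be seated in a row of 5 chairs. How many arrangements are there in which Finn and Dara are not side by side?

There are 5! = 120 arrangements in all. If Finn and Dara are adjacent, merging them into one block gives 2·(4)! = 48 arrangements.
So 120 − 48 = 72 arrangements keep them apart.

72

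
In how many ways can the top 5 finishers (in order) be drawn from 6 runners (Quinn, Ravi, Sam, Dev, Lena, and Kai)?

720

There are 6 choices for 1st place, 5 for 2nd, and so on down to 2 for position 5.
That gives 6 × 5 × 4 × 3 × 2 = 720.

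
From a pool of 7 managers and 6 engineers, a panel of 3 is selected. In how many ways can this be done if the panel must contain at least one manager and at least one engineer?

231

Total 3-person selections from all 13: C(13,3) = 286.
Selections missing a whole group: no managers → C(6,3) = 20; no engineers → C(7,3) = 35.
Both groups omitted at once is impossible, so 286 − 55 = 231.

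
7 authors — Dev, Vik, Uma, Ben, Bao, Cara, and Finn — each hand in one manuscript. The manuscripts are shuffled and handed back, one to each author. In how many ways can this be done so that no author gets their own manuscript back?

1854

Count assignments avoiding every fixed point. For any j of the 7 authors fixed to their own manuscript, the other 7−j can be arranged in (7−j)! ways.
By inclusion–exclusion this is Σ_{j=0}^{7} (−1)^j C(7,j)·(7−j)!.
Computing: 5040 − 5040 + 2520 − 840 + 210 − 42 + 7 − 1 = 1854.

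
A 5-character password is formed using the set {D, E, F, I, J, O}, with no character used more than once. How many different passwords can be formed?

720

This is a permutation of 5 out of 6: P(6,5) = 6!/1!.
That product is 6 × 5 × 4 × 3 × 2 = 720.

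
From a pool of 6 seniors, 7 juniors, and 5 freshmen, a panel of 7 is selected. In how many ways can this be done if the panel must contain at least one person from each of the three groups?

Total 7-person selections from all 18: C(18,7) = 31824.
Subtract selections that omit an entire group: no seniors → C(12,7) = 792; no juniors → C(11,7) = 330; no freshmen → C(13,7) = 1716.
Add back selections omitting two groups (i.e. drawn from a single group): C(6,7) + C(7,7) + C(5,7) = 1.
By inclusion–exclusion: 31824 − 2838 + 1 = 28987.

28987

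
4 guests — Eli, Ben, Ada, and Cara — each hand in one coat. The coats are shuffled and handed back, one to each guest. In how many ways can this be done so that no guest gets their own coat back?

This is the derangement count D_4: permutations of 4 items with no fixed point.
By inclusion–exclusion this is Σ_{j=0}^{4} (−1)^j C(4,j)·(4−j)!.
Computing: 24 − 24 + 12 − 4 + 1 = 9.

9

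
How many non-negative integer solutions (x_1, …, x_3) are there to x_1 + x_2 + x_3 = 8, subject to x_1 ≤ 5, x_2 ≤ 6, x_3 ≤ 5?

30

By stars and bars, unrestricted non-negative solutions to x_1+…+x_3 = 8 number C(8+2,2) = 45.
Subtract solutions that violate a single cap (substitute x_i' = x_i − (cap_i+1)): x_1 ≥ 6 gives C(4,2) = 6; x_2 ≥ 7 gives C(3,2) = 3; x_3 ≥ 6 gives C(4,2) = 6. Together 15.
No two caps can be exceeded simultaneously, so the pair terms are all 0.
By inclusion–exclusion the count is 45 − 15 + 0 = 30.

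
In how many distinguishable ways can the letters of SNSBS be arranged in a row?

20

Letter multiplicities in SNSBS: B×1, N×1, S×3.
Dividing 5! = 120 by 3! = 6 for the repeated letters gives 20.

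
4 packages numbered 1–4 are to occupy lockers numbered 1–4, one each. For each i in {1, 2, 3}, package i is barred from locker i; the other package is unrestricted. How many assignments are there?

Let Aᵢ (for i ∈ {1, 2, 3}) be the placements that put package i in its forbidden locker. Any j of these fix j positions, leaving (4−j)! ways to fill the rest, and there are C(3,j) ways to pick which j.
By inclusion–exclusion, the number of valid placements is Σ_{j=0}^{3} (−1)^j C(3,j)·(4−j)!.
Computing: 24 − 18 + 6 − 1 = 11.

11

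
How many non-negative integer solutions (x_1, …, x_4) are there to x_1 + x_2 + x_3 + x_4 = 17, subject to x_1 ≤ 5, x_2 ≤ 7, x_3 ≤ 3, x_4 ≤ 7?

52

By stars and bars, unrestricted non-negative solutions to x_1+…+x_4 = 17 number C(17+3,3) = 1140.
Subtract solutions that violate a single cap (substitute x_i' = x_i − (cap_i+1)): x_1 ≥ 6 gives C(14,3) = 364; x_2 ≥ 8 gives C(12,3) = 220; x_3 ≥ 4 gives C(16,3) = 560; x_4 ≥ 8 gives C(12,3) = 220. Together 1364.
Add back pairs where two caps are both exceeded: 20 + 120 + 20 + 56 + 4 + 56 = 276.
By inclusion–exclusion the count is 1140 − 1364 + 276 = 52.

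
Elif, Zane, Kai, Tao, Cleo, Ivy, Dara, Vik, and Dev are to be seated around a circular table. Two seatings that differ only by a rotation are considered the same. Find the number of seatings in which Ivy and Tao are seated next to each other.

10080

Glue Ivy and Tao into a block (2 internal orders). Seating 8 units around a circle gives (7)! arrangements.
So 2 × (7)! = 2 × 5040 = 10080.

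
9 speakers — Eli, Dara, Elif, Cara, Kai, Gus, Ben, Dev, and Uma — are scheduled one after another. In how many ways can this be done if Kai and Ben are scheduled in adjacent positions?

Place the 7 others and the Kai-Ben pair as 8 objects in a line; the pair has 2 internal arrangements.
That gives 2 × 8! = 2 × 40320 = 80640.

80640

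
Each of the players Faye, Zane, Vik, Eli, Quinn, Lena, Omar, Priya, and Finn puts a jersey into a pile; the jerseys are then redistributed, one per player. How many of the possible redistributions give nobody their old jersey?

Let Aᵢ be the assignments in which player i gets their old jersey. We want the size of the complement of A₁∪…∪A_9.
By inclusion–exclusion this is Σ_{j=0}^{9} (−1)^j C(9,j)·(9−j)!.
Computing: 362880 − 362880 + 181440 − 60480 + 15120 − 3024 + 504 − 72 + 9 − 1 = 133496.

133496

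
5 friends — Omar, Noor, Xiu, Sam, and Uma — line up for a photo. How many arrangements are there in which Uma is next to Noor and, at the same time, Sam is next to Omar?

Treat {Uma,Noor} as one block (2 orders) and {Sam,Omar} as another (2 orders).
That leaves 3 units to arrange: 2 × 2 × 3! = 4 × 6 = 24.

24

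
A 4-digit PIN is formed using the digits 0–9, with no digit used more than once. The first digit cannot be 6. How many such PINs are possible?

4536

The first digit has 10−1 = 9 choices (anything except 6).
The remaining 3 digits are filled from the other 9 symbols without repetition: 9 × 8 × 7 = 504.
Total: 9 × 504 = 4536.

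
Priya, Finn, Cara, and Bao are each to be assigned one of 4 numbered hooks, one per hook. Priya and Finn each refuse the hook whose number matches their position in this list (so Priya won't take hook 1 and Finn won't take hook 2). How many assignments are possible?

Let Aᵢ (for i ∈ {1, 2}) be the placements that put person i in their forbidden hook. Any j of these fix j positions, leaving (4−j)! ways to fill the rest, and there are C(2,j) ways to pick which j.
By inclusion–exclusion, the number of valid placements is Σ_{j=0}^{2} (−1)^j C(2,j)·(4−j)!.
Computing: 24 − 12 + 2 = 14.

14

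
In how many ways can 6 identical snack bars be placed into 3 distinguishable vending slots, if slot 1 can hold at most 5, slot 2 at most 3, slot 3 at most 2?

Ignoring the caps, the number of non-negative solutions to x_1+…+x_3 = 6 is C(8,2) = 28.
Subtract solutions that violate a single cap (substitute x_i' = x_i − (cap_i+1)): x_1 ≥ 6 gives C(2,2) = 1; x_2 ≥ 4 gives C(4,2) = 6; x_3 ≥ 3 gives C(5,2) = 10. Together 17.
No two caps can be exceeded simultaneously, so the pair terms are all 0.
By inclusion–exclusion the count is 28 − 17 + 0 = 11.

11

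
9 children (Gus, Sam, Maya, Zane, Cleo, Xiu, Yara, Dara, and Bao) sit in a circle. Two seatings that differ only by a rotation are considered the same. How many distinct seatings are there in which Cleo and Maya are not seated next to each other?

30240

Without the restriction there are (8)! = 40320 seatings.
Seatings with Cleo beside Maya: treat them as a block with 2 internal orders, giving 2 × (7)! = 10080.
Subtracting, 40320 − 10080 = 30240.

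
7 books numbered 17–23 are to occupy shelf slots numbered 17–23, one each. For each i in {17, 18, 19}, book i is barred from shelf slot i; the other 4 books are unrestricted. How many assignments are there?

3216

Let Aᵢ (for i ∈ {17, 18, 19}) be the placements that put book i in its forbidden shelf slot. Any j of these fix j positions, leaving (7−j)! ways to fill the rest, and there are C(3,j) ways to pick which j.
By inclusion–exclusion, the number of valid placements is Σ_{j=0}^{3} (−1)^j C(3,j)·(7−j)!.
Computing: 5040 − 2160 + 360 − 24 = 3216.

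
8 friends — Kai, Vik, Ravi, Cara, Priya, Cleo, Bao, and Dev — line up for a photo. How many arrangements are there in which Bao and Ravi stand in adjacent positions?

10080

Treat {Bao, Ravi} as a single unit. There are 7 units to order, and the pair itself can be ordered 2 ways.
That gives 2 × 7! = 2 × 5040 = 10080.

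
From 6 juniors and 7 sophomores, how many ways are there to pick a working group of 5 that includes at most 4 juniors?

1281

Split by how many juniors are chosen (0 through 4).
Sum: C(6,0)·C(7,5) + C(6,1)·C(7,4) + C(6,2)·C(7,3) + C(6,3)·C(7,2) + C(6,4)·C(7,1) = 21 + 210 + 525 + 420 + 105 = 1281.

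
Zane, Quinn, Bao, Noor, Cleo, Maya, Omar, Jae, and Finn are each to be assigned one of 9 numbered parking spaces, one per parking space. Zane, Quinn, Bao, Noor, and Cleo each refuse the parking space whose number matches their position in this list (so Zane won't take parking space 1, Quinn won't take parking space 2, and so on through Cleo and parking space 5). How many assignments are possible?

Let Aᵢ (for 1 ≤ i ≤ 5) be the placements that put person i in their forbidden parking space. Any j of these fix j positions, leaving (9−j)! ways to fill the rest, and there are C(5,j) ways to pick which j.
By inclusion–exclusion, the number of valid placements is Σ_{j=0}^{5} (−1)^j C(5,j)·(9−j)!.
Computing: 362880 − 201600 + 50400 − 7200 + 600 − 24 = 205056.

205056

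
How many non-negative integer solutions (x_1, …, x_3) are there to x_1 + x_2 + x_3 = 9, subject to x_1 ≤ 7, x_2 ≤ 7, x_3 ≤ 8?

Without the upper bounds there are C(11,2) = 55 ways to split 9 among 3 variables.
Subtract solutions that violate a single cap (substitute x_i' = x_i − (cap_i+1)): x_1 ≥ 8 gives C(3,2) = 3; x_2 ≥ 8 gives C(3,2) = 3; x_3 ≥ 9 gives C(2,2) = 1. Together 7.
No two caps can be exceeded simultaneously, so the pair terms are all 0.
By inclusion–exclusion the count is 55 − 7 + 0 = 48.

48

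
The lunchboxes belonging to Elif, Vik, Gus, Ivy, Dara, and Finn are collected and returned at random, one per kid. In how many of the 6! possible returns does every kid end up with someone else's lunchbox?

265

Count assignments avoiding every fixed point. For any j of the 6 kids fixed to their own lunchbox, the other 6−j can be arranged in (6−j)! ways.
By inclusion–exclusion this is Σ_{j=0}^{6} (−1)^j C(6,j)·(6−j)!.
Computing: 720 − 720 + 360 − 120 + 30 − 6 + 1 = 265.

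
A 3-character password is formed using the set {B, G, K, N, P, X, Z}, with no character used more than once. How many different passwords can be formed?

210

Choose and order 3 of the 7 symbols: the first character has 7 options, the next 6, then 5.
That product is 7 × 6 × 5 = 210.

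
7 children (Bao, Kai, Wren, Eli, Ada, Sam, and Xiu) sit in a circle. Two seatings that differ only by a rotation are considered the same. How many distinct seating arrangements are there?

720

Seat Bao anywhere (absorbing the rotational symmetry), then permute the other 6: (6)! = 720.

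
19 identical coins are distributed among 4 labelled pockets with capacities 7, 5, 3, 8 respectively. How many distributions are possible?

34

Ignoring the caps, the number of non-negative solutions to x_1+…+x_4 = 19 is C(22,3) = 1540.
Subtract solutions that violate a single cap (substitute x_i' = x_i − (cap_i+1)): x_1 ≥ 8 gives C(14,3) = 364; x_2 ≥ 6 gives C(16,3) = 560; x_3 ≥ 4 gives C(18,3) = 816; x_4 ≥ 9 gives C(13,3) = 286. Together 2026.
Add back pairs where two caps are both exceeded: 56 + 120 + 10 + 220 + 35 + 84 = 525.
Subtract triples: 4 + 0 + 0 + 1 = 5.
By inclusion–exclusion the count is 1540 − 2026 + 525 − 5 = 34.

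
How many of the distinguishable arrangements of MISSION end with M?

Fix M in the last position and arrange the remaining 6 letters.
Those 6 letters have I appearing twice and S appearing twice, giving (6)!/(2!·2!) = 180.

180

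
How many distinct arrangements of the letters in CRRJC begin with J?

With the first slot taken by J, it remains to arrange the other 4 letters (CRRC).
Those 4 letters have C appearing twice and R appearing twice, giving (4)!/(2!·2!) = 6.

6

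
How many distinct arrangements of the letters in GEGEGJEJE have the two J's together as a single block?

280

Treat the 2 copies of J as a single block. The multiset to arrange is then {JJ, E, E, E, E, G, G, G}, 8 items in all.
That gives (8)!/(4!·3!) = 280 arrangements.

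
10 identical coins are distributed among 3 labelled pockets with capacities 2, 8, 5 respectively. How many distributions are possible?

Ignoring the caps, the number of non-negative solutions to x_1+…+x_3 = 10 is C(12,2) = 66.
Subtract solutions that violate a single cap (substitute x_i' = x_i − (cap_i+1)): x_1 ≥ 3 gives C(9,2) = 36; x_2 ≥ 9 gives C(3,2) = 3; x_3 ≥ 6 gives C(6,2) = 15. Together 54.
Add back pairs where two caps are both exceeded: 0 + 3 + 0 = 3.
By inclusion–exclusion the count is 66 − 54 + 3 = 15.

15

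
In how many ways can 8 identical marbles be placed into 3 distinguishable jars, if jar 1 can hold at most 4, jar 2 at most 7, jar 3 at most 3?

Ignoring the caps, the number of non-negative solutions to x_1+…+x_3 = 8 is C(10,2) = 45.
Subtract solutions that violate a single cap (substitute x_i' = x_i − (cap_i+1)): x_1 ≥ 5 gives C(5,2) = 10; x_2 ≥ 8 gives C(2,2) = 1; x_3 ≥ 4 gives C(6,2) = 15. Together 26.
No two caps can be exceeded simultaneously, so the pair terms are all 0.
By inclusion–exclusion the count is 45 − 26 + 0 = 19.

19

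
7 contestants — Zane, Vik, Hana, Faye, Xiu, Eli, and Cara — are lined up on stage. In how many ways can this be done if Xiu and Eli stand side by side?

Place the 5 others and the Xiu-Eli pair as 6 objects in a line; the pair has 2 internal arrangements.
So the count is 2·(6)! = 1440.

1440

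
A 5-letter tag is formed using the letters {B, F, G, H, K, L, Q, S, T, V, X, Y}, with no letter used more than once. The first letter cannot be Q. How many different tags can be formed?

The first letter has 12−1 = 11 choices (anything except Q).
The remaining 4 letters are filled from the other 11 symbols without repetition: 11 × 10 × 9 × 8 = 7920.
Total: 11 × 7920 = 87120.

87120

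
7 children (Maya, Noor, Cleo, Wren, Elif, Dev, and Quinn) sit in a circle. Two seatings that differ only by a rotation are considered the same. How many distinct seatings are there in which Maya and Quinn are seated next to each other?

Glue Maya and Quinn into a block (2 internal orders). Seating 6 units around a circle gives (5)! arrangements.
So 2 × (5)! = 2 × 120 = 240.

240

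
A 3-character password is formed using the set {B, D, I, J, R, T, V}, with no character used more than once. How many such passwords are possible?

This is a permutation of 3 out of 7: P(7,3) = 7!/4!.
7 × 6 × 5 = 210.

210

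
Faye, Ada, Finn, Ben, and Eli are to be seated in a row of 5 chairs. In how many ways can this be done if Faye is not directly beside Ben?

There are 5! = 120 arrangements in all. If Faye and Ben are adjacent, merging them into one block gives 2·(4)! = 48 arrangements.
So 120 − 48 = 72 arrangements keep them apart.

72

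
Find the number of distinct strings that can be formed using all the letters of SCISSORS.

1680

The 8 letters of SCISSORS have repeats: S appearing 4 times.
The number of distinct arrangements is 8!/(4!) = 40320/24 = 1680.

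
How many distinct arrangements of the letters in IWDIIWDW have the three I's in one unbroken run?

60

Treat the 3 copies of I as a single block. The multiset to arrange is then {III, D, D, W, W, W}, 6 items in all.
That gives (6)!/(3!·2!) = 60 arrangements.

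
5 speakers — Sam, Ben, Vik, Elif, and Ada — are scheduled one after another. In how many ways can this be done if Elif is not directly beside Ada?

There are 5! = 120 arrangements in all. If Elif and Ada are adjacent, merging them into one block gives 2·(4)! = 48 arrangements.
Complementary counting: 120 − 48 = 72.

72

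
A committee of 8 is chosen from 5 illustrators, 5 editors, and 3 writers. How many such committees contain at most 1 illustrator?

41

Split by how many illustrators are chosen (0 through 1).
Sum: C(5,0)·C(8,8) + C(5,1)·C(8,7) = 1 + 40 = 41.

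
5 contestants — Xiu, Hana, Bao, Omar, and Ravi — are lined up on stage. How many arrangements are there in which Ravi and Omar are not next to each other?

72

Of the 5! = 120 arrangements, those with Ravi and Omar adjacent number 2 × 4! = 48 (treat the pair as a block with 2 internal orders).
Complementary counting: 120 − 48 = 72.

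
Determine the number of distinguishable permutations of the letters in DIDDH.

20

DIDDH has 5 letters with D appearing 3 times.
The number of distinct arrangements is 5!/(3!) = 120/6 = 20.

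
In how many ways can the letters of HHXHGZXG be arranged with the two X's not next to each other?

Total arrangements of HHXHGZXG: 8!/(3!·2!·2!) = 1680.
If the two X's are adjacent, glue them into one block, leaving 7 items to arrange: (7)!/(3!·2!) = 420 ways.
Subtracting, 1680 − 420 = 1260 arrangements keep the X's apart.

1260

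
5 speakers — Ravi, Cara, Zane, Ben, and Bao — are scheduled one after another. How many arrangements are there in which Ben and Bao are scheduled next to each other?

Treat {Ben, Bao} as a single unit. There are 4 units to order, and the pair itself can be ordered 2 ways.
So the count is 2·(4)! = 48.

48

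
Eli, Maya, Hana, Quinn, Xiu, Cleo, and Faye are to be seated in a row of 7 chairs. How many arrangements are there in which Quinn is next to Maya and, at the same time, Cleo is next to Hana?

480

Treat {Quinn,Maya} as one block (2 orders) and {Cleo,Hana} as another (2 orders).
That leaves 5 units to arrange: 2 × 2 × 5! = 4 × 120 = 480.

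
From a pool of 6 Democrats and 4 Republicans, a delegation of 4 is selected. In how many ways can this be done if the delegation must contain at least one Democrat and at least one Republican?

194

Total 4-person selections from all 10: C(10,4) = 210.
Selections missing a whole group: no Democrats → C(4,4) = 1; no Republicans → C(6,4) = 15.
Both groups omitted at once is impossible, so 210 − 16 = 194.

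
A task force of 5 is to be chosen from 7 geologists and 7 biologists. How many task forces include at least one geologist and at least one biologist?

Total 5-person selections from all 14: C(14,5) = 2002.
Selections missing a whole group: no geologists → C(7,5) = 21; no biologists → C(7,5) = 21.
Both groups omitted at once is impossible, so 2002 − 42 = 1960.

1960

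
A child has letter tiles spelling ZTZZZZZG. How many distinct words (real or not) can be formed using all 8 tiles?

56

The 8 letters of ZTZZZZZG have repeats: Z appearing 6 times.
So there are 8! / (6!) = 56 distinguishable arrangements.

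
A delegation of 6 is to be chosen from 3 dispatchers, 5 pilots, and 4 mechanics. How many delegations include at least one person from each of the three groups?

Unrestricted: C(12,6) = 924 ways to pick any 6 of the 12.
Selections missing a whole group: no dispatchers → C(9,6) = 84; no pilots → C(7,6) = 7; no mechanics → C(8,6) = 28.
Add back selections omitting two groups (i.e. drawn from a single group): C(3,6) + C(5,6) + C(4,6) = 0.
By inclusion–exclusion: 924 − 119 + 0 = 805.

805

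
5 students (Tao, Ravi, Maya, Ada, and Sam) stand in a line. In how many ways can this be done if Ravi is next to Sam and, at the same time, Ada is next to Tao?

Treat {Ravi,Sam} as one block (2 orders) and {Ada,Tao} as another (2 orders).
That leaves 3 units to arrange: 2 × 2 × 3! = 4 × 6 = 24.

24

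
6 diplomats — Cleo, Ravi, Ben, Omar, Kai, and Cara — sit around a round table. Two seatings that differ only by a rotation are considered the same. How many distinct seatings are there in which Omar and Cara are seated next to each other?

48

Treat {Omar, Cara} as one unit (2 internal orders) and seat the resulting 5 units around the table: (4)! circular arrangements.
So 2 × (4)! = 2 × 24 = 48.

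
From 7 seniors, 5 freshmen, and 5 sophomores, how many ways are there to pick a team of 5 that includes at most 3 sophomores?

Split by how many sophomores are chosen (0 through 3).
Sum: C(5,0)·C(12,5) + C(5,1)·C(12,4) + C(5,2)·C(12,3) + C(5,3)·C(12,2) = 792 + 2475 + 2200 + 660 = 6127.

6127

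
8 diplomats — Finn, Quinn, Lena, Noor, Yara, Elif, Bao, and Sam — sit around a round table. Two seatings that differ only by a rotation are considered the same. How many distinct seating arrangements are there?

Around a circle, 8 distinct people have 8!/8 = (7)! = 5040 rotationally distinct seatings.

5040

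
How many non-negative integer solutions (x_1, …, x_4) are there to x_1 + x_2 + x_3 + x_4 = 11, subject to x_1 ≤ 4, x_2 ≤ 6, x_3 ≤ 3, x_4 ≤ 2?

Without the upper bounds there are C(14,3) = 364 ways to split 11 among 4 variables.
Subtract solutions that violate a single cap (substitute x_i' = x_i − (cap_i+1)): x_1 ≥ 5 gives C(9,3) = 84; x_2 ≥ 7 gives C(7,3) = 35; x_3 ≥ 4 gives C(10,3) = 120; x_4 ≥ 3 gives C(11,3) = 165. Together 404.
Add back pairs where two caps are both exceeded: 0 + 10 + 20 + 1 + 4 + 35 = 70.
By inclusion–exclusion the count is 364 − 404 + 70 = 30.

30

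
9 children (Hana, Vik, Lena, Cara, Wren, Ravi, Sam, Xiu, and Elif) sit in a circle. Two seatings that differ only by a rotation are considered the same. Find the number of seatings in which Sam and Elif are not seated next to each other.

Without the restriction there are (8)! = 40320 seatings.
Seatings with Sam beside Elif: treat them as a block with 2 internal orders, giving 2 × (7)! = 10080.
Subtracting, 40320 − 10080 = 30240.

30240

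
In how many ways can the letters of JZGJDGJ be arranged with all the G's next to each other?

120

Treat the 2 copies of G as a single block. The multiset to arrange is then {GG, D, J, J, J, Z}, 6 items in all.
That gives (6)!/(3!) = 120 arrangements.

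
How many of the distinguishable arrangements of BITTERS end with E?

360

With the last slot taken by E, it remains to arrange the other 6 letters (BITTRS).
Those 6 letters have T appearing twice, giving (6)!/(2!) = 360.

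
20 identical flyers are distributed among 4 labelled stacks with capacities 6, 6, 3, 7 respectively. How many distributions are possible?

10

Without the upper bounds there are C(23,3) = 1771 ways to split 20 among 4 stacks.
Subtract solutions that violate a single cap (substitute x_i' = x_i − (cap_i+1)): x_1 ≥ 7 gives C(16,3) = 560; x_2 ≥ 7 gives C(16,3) = 560; x_3 ≥ 4 gives C(19,3) = 969; x_4 ≥ 8 gives C(15,3) = 455. Together 2544.
Add back pairs where two caps are both exceeded: 84 + 220 + 56 + 220 + 56 + 165 = 801.
Subtract triples: 10 + 0 + 4 + 4 = 18.
By inclusion–exclusion the count is 1771 − 2544 + 801 − 18 = 10.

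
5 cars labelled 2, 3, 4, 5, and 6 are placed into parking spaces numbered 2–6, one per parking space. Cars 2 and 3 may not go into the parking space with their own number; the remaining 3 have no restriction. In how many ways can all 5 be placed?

78

Let Aᵢ (for i ∈ {2, 3}) be the placements that put car i in its forbidden parking space. Any j of these fix j positions, leaving (5−j)! ways to fill the rest, and there are C(2,j) ways to pick which j.
By inclusion–exclusion, the number of valid placements is Σ_{j=0}^{2} (−1)^j C(2,j)·(5−j)!.
Computing: 120 − 48 + 6 = 78.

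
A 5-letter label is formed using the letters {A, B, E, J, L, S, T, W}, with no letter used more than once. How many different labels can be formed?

6720

With no repetition, fill the 5 letters in order: 8 choices, then 7, down to 4.
That product is 8 × 7 × 6 × 5 × 4 = 6720.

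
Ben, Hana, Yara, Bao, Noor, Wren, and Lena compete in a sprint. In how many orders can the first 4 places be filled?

840

This is an ordered selection of 4 from 7: P(7,4).
That gives 7 × 6 × 5 × 4 = 840.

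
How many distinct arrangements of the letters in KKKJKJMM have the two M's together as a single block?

Treat the 2 copies of M as a single block. The multiset to arrange is then {MM, J, J, K, K, K, K}, 7 items in all.
That gives (7)!/(4!·2!) = 105 arrangements.

105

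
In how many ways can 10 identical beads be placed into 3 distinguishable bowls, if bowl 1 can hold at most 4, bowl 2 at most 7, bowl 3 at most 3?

Ignoring the caps, the number of non-negative solutions to x_1+…+x_3 = 10 is C(12,2) = 66.
Subtract solutions that violate a single cap (substitute x_i' = x_i − (cap_i+1)): x_1 ≥ 5 gives C(7,2) = 21; x_2 ≥ 8 gives C(4,2) = 6; x_3 ≥ 4 gives C(8,2) = 28. Together 55.
Add back pairs where two caps are both exceeded: 0 + 3 + 0 = 3.
By inclusion–exclusion the count is 66 − 55 + 3 = 14.

14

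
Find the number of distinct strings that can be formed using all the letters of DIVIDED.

The 7 letters of DIVIDED have repeats: D appearing 3 times and I appearing twice.
So there are 7! / (3!·2!) = 420 distinguishable arrangements.

420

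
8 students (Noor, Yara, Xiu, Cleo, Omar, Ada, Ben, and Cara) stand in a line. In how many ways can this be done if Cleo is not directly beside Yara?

30240

Of the 8! = 40320 arrangements, those with Cleo and Yara adjacent number 2 × 7! = 10080 (treat the pair as a block with 2 internal orders).
Complementary counting: 40320 − 10080 = 30240.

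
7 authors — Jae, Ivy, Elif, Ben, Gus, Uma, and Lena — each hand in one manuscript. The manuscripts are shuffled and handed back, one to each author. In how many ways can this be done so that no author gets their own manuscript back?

Count assignments avoiding every fixed point. For any j of the 7 authors fixed to their own manuscript, the other 7−j can be arranged in (7−j)! ways.
By inclusion–exclusion this is Σ_{j=0}^{7} (−1)^j C(7,j)·(7−j)!.
Computing: 5040 − 5040 + 2520 − 840 + 210 − 42 + 7 − 1 = 1854.

1854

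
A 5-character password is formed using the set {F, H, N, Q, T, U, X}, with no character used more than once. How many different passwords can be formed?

With no repetition, fill the 5 characters in order: 7 choices, then 6, down to 3.
7 × 6 × 5 × 4 × 3 = 2520.

2520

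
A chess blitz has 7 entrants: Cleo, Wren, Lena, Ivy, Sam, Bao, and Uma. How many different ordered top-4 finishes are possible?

840

There are 7 choices for 1st place, 6 for 2nd, and so on down to 4 for position 4.
That gives 7 × 6 × 5 × 4 = 840.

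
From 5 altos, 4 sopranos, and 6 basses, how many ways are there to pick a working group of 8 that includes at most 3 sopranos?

6105

Split by how many sopranos are chosen (0 through 3).
Sum: C(4,0)·C(11,8) + C(4,1)·C(11,7) + C(4,2)·C(11,6) + C(4,3)·C(11,5) = 165 + 1320 + 2772 + 1848 = 6105.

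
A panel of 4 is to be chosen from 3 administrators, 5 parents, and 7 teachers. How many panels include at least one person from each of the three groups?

With no constraint there are C(15,4) = 1365 possible selections.
Selections missing a whole group: no administrators → C(12,4) = 495; no parents → C(10,4) = 210; no teachers → C(8,4) = 70.
Add back selections omitting two groups (i.e. drawn from a single group): C(3,4) + C(5,4) + C(7,4) = 40.
By inclusion–exclusion: 1365 − 775 + 40 = 630.

630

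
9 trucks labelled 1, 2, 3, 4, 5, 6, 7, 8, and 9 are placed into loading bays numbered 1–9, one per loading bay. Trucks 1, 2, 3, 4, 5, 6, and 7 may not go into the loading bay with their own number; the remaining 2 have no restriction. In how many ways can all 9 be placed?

Let Aᵢ (for 1 ≤ i ≤ 7) be the placements that put truck i in its forbidden loading bay. Any j of these fix j positions, leaving (9−j)! ways to fill the rest, and there are C(7,j) ways to pick which j.
By inclusion–exclusion, the number of valid placements is Σ_{j=0}^{7} (−1)^j C(7,j)·(9−j)!.
Computing: 362880 − 282240 + 105840 − 25200 + 4200 − 504 + 42 − 2 = 165016.

165016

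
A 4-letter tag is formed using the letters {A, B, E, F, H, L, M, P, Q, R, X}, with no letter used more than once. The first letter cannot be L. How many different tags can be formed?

The first letter has 11−1 = 10 choices (anything except L).
The remaining 3 letters are filled from the other 10 symbols without repetition: 10 × 9 × 8 = 720.
Total: 10 × 720 = 7200.

7200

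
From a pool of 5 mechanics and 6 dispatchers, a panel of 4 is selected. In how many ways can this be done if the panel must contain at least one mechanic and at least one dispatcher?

Total 4-person selections from all 11: C(11,4) = 330.
Selections missing a whole group: no mechanics → C(6,4) = 15; no dispatchers → C(5,4) = 5.
Both groups omitted at once is impossible, so 330 − 20 = 310.

310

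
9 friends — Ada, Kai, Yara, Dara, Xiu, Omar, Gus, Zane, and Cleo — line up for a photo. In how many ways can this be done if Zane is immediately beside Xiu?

Place the 7 others and the Zane-Xiu pair as 8 objects in a line; the pair has 2 internal arrangements.
So the count is 2·(8)! = 80640.

80640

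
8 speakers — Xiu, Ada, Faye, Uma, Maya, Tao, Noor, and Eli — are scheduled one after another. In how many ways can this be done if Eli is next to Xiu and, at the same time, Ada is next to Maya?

2880

Treat {Eli,Xiu} as one block (2 orders) and {Ada,Maya} as another (2 orders).
That leaves 6 units to arrange: 2 × 2 × 6! = 4 × 720 = 2880.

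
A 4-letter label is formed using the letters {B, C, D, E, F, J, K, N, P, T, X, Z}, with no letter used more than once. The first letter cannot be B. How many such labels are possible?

10890

The first letter has 12−1 = 11 choices (anything except B).
The remaining 3 letters are filled from the other 11 symbols without repetition: 11 × 10 × 9 = 990.
Total: 11 × 990 = 10890.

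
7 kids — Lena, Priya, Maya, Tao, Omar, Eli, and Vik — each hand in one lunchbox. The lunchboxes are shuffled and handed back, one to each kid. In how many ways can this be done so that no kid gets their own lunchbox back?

Let Aᵢ be the assignments in which kid i gets their own lunchbox. We want the size of the complement of A₁∪…∪A_7.
By inclusion–exclusion this is Σ_{j=0}^{7} (−1)^j C(7,j)·(7−j)!.
Computing: 5040 − 5040 + 2520 − 840 + 210 − 42 + 7 − 1 = 1854.

1854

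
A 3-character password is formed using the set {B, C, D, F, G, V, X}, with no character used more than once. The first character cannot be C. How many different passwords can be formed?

The first character has 7−1 = 6 choices (anything except C).
The remaining 2 characters are filled from the other 6 symbols without repetition: 6 × 5 = 30.
Total: 6 × 30 = 180.

180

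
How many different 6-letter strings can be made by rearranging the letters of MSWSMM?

Letter multiplicities in MSWSMM: M×3, S×2, W×1.
So there are 6! / (3!·2!) = 60 distinguishable arrangements.

60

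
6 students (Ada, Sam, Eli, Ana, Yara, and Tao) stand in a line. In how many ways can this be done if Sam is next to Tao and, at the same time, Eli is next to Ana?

96

Treat {Sam,Tao} as one block (2 orders) and {Eli,Ana} as another (2 orders).
That leaves 4 units to arrange: 2 × 2 × 4! = 4 × 24 = 96.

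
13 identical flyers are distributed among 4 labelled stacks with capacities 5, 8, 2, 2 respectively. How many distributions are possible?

27

Ignoring the caps, the number of non-negative solutions to x_1+…+x_4 = 13 is C(16,3) = 560.
Subtract solutions that violate a single cap (substitute x_i' = x_i − (cap_i+1)): x_1 ≥ 6 gives C(10,3) = 120; x_2 ≥ 9 gives C(7,3) = 35; x_3 ≥ 3 gives C(13,3) = 286; x_4 ≥ 3 gives C(13,3) = 286. Together 727.
Add back pairs where two caps are both exceeded: 0 + 35 + 35 + 4 + 4 + 120 = 198.
Subtract triples: 0 + 0 + 4 + 0 = 4.
By inclusion–exclusion the count is 560 − 727 + 198 − 4 = 27.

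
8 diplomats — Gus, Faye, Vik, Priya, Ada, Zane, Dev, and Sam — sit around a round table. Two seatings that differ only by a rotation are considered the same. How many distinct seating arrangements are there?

5040

Fix one person's seat to break rotational symmetry; the remaining 7 people can be arranged in (7)! = 5040 ways.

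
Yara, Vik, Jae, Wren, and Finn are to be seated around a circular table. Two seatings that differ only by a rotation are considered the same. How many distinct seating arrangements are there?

Around a circle, 5 distinct people have 5!/5 = (4)! = 24 rotationally distinct seatings.

24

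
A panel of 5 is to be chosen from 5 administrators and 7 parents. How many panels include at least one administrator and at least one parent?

Total 5-person selections from all 12: C(12,5) = 792.
Subtract selections that omit an entire group: no administrators → C(7,5) = 21; no parents → C(5,5) = 1.
Both groups omitted at once is impossible, so 792 − 22 = 770.

770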